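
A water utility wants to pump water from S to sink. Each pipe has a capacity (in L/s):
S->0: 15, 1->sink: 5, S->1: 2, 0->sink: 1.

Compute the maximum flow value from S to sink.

3

Augment S->1->sink: bottleneck 2. Total 2.
Augment S->0->sink: bottleneck 1. Total 3.
No augmenting path remains in the residual graph.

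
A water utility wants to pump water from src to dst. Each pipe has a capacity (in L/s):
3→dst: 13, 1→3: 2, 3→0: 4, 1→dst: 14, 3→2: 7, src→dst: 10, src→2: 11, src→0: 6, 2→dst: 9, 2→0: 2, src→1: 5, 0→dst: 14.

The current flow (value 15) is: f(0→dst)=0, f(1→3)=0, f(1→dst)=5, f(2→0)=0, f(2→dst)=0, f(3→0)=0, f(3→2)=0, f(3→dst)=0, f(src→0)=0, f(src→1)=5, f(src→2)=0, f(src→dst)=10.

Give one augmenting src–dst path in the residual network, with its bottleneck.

src→2→dst, bottleneck 9

Residual along src→2→dst: src→2: 11, 2→dst: 9.
Bottleneck = min = 9.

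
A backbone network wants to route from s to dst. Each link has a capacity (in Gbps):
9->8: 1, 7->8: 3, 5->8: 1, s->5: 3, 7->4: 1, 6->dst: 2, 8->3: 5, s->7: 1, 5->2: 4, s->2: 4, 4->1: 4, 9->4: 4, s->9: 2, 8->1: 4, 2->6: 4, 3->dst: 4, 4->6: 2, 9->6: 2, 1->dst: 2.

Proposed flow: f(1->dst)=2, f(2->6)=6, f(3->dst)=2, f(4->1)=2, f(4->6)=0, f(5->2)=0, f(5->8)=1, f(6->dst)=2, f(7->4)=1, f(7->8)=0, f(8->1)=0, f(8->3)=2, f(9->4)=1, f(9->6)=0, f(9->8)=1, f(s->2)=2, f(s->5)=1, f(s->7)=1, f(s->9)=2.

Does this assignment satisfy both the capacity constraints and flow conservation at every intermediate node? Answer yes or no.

No

Capacity violated on 2->6: flow 6 > capacity 4.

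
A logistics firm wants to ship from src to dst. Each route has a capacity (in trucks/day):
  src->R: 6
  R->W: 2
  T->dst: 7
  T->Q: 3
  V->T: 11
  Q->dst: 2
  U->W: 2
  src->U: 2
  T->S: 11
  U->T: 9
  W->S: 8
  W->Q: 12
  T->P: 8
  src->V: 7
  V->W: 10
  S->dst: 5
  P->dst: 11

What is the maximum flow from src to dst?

Augment src->V->T->dst: bottleneck 7. Total 7.
Augment src->U->W->Q->dst: bottleneck 2. Total 9.
Augment src->R->W->S->dst: bottleneck 2. Total 11.
No augmenting path remains in the residual graph.

11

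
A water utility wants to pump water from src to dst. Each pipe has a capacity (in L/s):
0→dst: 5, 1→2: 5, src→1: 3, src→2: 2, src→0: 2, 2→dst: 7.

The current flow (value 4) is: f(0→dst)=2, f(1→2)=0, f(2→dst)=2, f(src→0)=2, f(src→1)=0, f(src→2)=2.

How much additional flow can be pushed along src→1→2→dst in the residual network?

Residual capacities along the path: src→1: 3, 1→2: 5, 2→dst: 5.
Minimum is 3.

3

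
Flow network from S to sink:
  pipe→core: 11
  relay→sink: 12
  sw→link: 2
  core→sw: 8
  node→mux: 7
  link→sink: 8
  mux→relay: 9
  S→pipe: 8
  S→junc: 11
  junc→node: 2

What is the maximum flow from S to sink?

Augment S→pipe→core→sw→link→sink: bottleneck 2. Total 2.
Augment S→junc→node→mux→relay→sink: bottleneck 2. Total 4.
No augmenting path remains in the residual graph.

4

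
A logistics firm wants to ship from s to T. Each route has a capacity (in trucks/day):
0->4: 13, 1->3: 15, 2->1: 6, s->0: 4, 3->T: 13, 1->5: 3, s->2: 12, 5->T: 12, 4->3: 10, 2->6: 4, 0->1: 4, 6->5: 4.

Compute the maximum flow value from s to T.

Augment s->0->4->3->T: bottleneck 4. Total 4.
Augment s->2->1->3->T: bottleneck 6. Total 10.
Augment s->2->6->5->T: bottleneck 4. Total 14.
No augmenting path remains in the residual graph.

14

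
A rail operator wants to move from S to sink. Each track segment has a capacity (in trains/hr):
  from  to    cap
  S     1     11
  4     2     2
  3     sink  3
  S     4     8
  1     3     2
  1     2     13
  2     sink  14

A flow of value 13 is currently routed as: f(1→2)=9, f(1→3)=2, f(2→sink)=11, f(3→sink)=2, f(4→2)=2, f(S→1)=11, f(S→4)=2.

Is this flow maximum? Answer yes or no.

Yes

Residual reachable from S: {4, S}; sink is not reachable.
Saturated cut: S→1, 4→2 with total capacity 13 = current flow value. Flow is maximum.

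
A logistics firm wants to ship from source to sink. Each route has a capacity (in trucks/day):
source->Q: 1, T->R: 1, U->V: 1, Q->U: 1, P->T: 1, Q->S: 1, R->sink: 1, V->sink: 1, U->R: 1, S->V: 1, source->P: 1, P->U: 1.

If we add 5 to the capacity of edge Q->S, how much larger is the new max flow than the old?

0

Original max flow = 2.
Edge Q->S does not cross the min cut (source side {source}), so extra capacity there cannot help.
New max flow = 2. Increase = 0.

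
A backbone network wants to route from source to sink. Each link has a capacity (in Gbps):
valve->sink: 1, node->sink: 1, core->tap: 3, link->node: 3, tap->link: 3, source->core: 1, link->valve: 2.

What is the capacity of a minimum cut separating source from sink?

Max flow = 1 (via 1 augmenting path).
In the residual at optimum, the set reachable from source is {source}.
Cut edges: source->core (cap 1). Sum = 1.

1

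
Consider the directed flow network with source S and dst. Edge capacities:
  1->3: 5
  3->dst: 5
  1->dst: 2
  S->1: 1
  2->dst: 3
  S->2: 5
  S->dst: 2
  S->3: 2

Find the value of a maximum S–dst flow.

Augment S->dst: bottleneck 2. Total 2.
Augment S->1->dst: bottleneck 1. Total 3.
Augment S->3->dst: bottleneck 2. Total 5.
Augment S->2->dst: bottleneck 3. Total 8.
No augmenting path remains in the residual graph.

8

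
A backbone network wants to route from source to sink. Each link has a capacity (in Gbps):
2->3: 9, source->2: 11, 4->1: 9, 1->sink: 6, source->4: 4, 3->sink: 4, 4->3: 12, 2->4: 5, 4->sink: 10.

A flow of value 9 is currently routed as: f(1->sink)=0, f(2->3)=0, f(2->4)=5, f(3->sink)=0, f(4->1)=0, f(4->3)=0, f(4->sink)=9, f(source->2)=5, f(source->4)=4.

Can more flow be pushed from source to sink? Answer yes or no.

Residual path source->2->3->sink has bottleneck 4 > 0.
Pushing 4 along it raises the flow to 13, so the given flow is not maximum.

Yes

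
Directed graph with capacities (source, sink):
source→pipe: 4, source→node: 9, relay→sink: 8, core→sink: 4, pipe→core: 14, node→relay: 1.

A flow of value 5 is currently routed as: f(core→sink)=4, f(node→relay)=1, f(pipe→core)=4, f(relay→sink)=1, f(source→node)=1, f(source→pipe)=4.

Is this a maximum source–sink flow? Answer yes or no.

Residual reachable from source: {node, source}; sink is not reachable.
Saturated cut: node→relay, source→pipe with total capacity 5 = current flow value. Flow is maximum.

Yes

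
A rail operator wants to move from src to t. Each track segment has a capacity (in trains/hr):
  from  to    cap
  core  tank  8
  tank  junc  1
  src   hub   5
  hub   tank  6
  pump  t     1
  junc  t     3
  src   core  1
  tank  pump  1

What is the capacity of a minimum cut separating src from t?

2

Max flow = 2 (via 2 augmenting paths).
In the residual at optimum, the set reachable from src is {core, hub, src, tank}.
Cut edges: tank→pump (cap 1), tank→junc (cap 1). Sum = 2.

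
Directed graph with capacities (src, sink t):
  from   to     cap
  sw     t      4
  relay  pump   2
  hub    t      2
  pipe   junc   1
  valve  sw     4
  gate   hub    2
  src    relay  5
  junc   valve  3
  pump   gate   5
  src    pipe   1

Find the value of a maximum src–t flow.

Augment src→relay→pump→gate→hub→t: bottleneck 2. Total 2.
Augment src→pipe→junc→valve→sw→t: bottleneck 1. Total 3.
No augmenting path remains in the residual graph.

3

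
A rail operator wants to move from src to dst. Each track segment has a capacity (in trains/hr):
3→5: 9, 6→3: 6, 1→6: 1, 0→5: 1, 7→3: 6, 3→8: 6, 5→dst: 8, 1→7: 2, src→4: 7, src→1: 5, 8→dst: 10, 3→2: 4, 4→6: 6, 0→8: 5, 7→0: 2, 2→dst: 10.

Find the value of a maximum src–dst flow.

Augment src→1→7→3→2→dst: bottleneck 2. Total 2.
Augment src→1→6→3→2→dst: bottleneck 1. Total 3.
Augment src→4→6→3→2→dst: bottleneck 1. Total 4.
Augment src→4→6→3→5→dst: bottleneck 4. Total 8.
No augmenting path remains in the residual graph.

8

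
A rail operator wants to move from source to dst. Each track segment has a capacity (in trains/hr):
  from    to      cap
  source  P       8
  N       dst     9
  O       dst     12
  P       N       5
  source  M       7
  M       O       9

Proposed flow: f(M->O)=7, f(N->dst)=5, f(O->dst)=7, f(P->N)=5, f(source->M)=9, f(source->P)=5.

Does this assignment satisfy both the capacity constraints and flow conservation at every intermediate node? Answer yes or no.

No

Capacity violated on source->M: flow 9 > capacity 7.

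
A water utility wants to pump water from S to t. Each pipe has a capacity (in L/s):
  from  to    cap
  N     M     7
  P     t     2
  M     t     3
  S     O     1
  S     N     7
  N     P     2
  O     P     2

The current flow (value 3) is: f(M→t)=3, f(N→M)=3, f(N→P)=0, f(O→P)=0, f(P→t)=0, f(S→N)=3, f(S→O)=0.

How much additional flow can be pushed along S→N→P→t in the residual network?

2

Residual capacities along the path: S→N: 4, N→P: 2, P→t: 2.
Minimum is 2.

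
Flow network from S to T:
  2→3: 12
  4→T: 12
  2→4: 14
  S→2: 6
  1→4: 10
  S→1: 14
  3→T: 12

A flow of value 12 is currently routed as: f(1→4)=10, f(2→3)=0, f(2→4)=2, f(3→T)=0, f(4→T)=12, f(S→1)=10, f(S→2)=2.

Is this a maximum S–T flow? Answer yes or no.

Residual path S→2→3→T has bottleneck 4 > 0.
Pushing 4 along it raises the flow to 16, so the given flow is not maximum.

No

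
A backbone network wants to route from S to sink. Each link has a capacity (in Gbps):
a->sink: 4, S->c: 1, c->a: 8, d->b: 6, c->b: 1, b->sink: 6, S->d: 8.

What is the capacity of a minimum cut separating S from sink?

Max flow = 7 (via 2 augmenting paths).
In the residual at optimum, the set reachable from S is {S, d}.
Cut edges: S->c (cap 1), d->b (cap 6). Sum = 7.

7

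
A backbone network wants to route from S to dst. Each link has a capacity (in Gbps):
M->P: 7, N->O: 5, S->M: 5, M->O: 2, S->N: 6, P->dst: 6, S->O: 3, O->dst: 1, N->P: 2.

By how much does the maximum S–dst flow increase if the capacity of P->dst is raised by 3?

1

Original max flow = 7.
After raising cap(P->dst), augmenting paths through that edge carry 1 more unit.
New max flow = 8. Increase = 1.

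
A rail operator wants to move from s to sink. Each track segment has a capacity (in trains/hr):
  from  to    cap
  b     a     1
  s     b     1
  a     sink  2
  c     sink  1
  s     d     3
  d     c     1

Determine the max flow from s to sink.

Augment s→d→c→sink: bottleneck 1. Total 1.
Augment s→b→a→sink: bottleneck 1. Total 2.
No augmenting path remains in the residual graph.

2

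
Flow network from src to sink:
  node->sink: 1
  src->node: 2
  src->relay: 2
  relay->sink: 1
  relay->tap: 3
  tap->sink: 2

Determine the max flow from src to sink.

Augment src->relay->sink: bottleneck 1. Total 1.
Augment src->node->sink: bottleneck 1. Total 2.
Augment src->relay->tap->sink: bottleneck 1. Total 3.
No augmenting path remains in the residual graph.

3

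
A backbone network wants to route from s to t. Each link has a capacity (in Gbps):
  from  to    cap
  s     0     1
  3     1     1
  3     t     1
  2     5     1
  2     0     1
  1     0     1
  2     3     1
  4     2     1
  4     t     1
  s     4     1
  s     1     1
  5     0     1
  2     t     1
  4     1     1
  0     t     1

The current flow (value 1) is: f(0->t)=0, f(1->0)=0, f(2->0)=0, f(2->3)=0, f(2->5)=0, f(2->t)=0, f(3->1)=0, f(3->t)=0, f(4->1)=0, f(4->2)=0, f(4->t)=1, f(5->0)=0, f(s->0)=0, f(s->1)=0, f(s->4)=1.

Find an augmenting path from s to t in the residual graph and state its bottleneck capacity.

s->0->t, bottleneck 1

Residual along s->0->t: s->0: 1, 0->t: 1.
Bottleneck = min = 1.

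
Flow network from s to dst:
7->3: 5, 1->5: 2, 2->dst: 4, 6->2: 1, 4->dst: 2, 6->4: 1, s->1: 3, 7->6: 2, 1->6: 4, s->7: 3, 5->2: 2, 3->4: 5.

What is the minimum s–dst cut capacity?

5

Max flow = 5 (via 3 augmenting paths).
In the residual at optimum, the set reachable from s is {1, 3, 4, 6, 7, s}.
Cut edges: 1->5 (cap 2), 6->2 (cap 1), 4->dst (cap 2). Sum = 5.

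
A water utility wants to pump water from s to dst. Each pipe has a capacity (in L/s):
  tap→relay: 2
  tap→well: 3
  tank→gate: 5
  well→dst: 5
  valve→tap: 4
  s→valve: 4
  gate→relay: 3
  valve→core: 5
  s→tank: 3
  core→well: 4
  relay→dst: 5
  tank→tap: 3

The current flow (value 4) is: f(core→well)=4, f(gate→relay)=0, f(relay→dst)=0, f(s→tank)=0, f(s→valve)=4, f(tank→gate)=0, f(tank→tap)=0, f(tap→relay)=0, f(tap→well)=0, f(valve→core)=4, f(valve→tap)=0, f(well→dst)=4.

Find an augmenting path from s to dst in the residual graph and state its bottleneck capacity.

Residual along s→tank→tap→well→dst: s→tank: 3, tank→tap: 3, tap→well: 3, well→dst: 1.
Bottleneck = min = 1.

s→tank→tap→well→dst, bottleneck 1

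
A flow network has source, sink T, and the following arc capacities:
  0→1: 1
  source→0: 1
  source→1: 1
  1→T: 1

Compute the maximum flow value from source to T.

Augment source→1→T: bottleneck 1. Total 1.
No augmenting path remains in the residual graph.

1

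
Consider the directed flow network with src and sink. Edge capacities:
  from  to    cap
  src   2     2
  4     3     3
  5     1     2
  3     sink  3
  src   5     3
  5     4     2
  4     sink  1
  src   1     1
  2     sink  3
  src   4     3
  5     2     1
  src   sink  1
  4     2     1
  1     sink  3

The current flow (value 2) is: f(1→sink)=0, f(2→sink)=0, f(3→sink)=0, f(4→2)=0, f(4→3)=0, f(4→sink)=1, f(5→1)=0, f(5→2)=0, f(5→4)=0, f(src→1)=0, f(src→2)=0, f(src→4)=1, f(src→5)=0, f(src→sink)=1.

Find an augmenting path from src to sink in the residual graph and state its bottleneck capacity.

src→1→sink, bottleneck 1

Residual along src→1→sink: src→1: 1, 1→sink: 3.
Bottleneck = min = 1.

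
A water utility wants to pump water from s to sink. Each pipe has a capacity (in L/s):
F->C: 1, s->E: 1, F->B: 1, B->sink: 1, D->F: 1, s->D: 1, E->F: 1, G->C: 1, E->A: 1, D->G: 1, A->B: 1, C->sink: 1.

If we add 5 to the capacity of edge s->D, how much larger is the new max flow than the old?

0

Original max flow = 2.
Even with extra capacity on s->D, another cut of capacity 2 remains binding.
New max flow = 2. Increase = 0.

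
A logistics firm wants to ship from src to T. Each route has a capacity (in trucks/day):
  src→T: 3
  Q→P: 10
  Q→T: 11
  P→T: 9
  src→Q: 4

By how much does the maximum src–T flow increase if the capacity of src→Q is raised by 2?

2

Original max flow = 7.
After raising cap(src→Q), augmenting paths through that edge carry 2 more units.
New max flow = 9. Increase = 2.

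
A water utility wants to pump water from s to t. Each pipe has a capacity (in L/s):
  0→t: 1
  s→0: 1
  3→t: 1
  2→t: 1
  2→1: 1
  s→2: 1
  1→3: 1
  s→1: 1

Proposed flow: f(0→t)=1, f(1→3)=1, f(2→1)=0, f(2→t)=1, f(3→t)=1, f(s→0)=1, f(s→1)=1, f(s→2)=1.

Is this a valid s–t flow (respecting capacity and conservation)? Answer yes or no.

Yes

Every edge has 0 ≤ f(e) ≤ cap(e).
At each intermediate node, inflow equals outflow.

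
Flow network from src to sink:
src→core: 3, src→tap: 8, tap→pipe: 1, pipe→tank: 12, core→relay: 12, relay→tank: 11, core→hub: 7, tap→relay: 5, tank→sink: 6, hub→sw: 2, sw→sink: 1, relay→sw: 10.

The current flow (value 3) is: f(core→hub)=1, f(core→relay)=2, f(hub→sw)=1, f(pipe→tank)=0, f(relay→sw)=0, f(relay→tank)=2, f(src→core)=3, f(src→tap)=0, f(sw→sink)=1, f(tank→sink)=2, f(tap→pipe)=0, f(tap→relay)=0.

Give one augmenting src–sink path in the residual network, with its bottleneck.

src→tap→relay→tank→sink, bottleneck 4

Residual along src→tap→relay→tank→sink: src→tap: 8, tap→relay: 5, relay→tank: 9, tank→sink: 4.
Bottleneck = min = 4.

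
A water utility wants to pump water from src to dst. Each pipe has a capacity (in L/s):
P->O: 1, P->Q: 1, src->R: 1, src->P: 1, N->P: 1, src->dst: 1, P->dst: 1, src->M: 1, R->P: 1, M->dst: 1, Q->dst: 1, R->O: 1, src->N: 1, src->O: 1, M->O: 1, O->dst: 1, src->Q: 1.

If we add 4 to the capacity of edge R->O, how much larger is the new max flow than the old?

Original max flow = 5.
Edge R->O does not cross the min cut (source side {N, O, P, Q, R, src}), so extra capacity there cannot help.
New max flow = 5. Increase = 0.

0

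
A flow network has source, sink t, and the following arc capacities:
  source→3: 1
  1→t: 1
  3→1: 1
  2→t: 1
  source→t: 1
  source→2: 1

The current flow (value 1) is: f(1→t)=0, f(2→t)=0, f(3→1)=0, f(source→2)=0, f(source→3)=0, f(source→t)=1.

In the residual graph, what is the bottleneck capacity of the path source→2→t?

1

Residual capacities along the path: source→2: 1, 2→t: 1.
Minimum is 1.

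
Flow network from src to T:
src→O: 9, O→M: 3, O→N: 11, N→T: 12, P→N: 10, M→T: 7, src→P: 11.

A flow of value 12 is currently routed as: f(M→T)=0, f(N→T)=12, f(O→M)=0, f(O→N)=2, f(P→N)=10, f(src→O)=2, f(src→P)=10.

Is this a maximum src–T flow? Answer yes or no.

No

Residual path src→O→M→T has bottleneck 3 > 0.
Pushing 3 along it raises the flow to 15, so the given flow is not maximum.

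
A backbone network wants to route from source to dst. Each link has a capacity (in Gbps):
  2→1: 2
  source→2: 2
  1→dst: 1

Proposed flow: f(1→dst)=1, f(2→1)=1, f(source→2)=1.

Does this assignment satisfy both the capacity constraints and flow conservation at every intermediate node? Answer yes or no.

Yes

Every edge has 0 ≤ f(e) ≤ cap(e).
At each intermediate node, inflow equals outflow.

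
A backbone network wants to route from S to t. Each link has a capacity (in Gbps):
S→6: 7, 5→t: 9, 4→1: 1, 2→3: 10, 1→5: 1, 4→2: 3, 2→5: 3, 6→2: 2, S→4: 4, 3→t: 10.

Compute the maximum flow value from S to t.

6

Augment S→4→2→3→t: bottleneck 3. Total 3.
Augment S→4→1→5→t: bottleneck 1. Total 4.
Augment S→6→2→3→t: bottleneck 2. Total 6.
No augmenting path remains in the residual graph.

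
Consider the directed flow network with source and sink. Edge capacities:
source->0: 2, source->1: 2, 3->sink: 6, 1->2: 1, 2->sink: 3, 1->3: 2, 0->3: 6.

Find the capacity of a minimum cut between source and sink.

Max flow = 4 (via 2 augmenting paths).
In the residual at optimum, the set reachable from source is {source}.
Cut edges: source->0 (cap 2), source->1 (cap 2). Sum = 4.

4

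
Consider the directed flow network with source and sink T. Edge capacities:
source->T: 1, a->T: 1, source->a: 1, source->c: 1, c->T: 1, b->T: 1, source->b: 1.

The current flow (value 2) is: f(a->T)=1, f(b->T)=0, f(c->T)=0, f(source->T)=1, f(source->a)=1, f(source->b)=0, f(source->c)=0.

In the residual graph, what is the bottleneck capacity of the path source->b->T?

Residual capacities along the path: source->b: 1, b->T: 1.
Minimum is 1.

1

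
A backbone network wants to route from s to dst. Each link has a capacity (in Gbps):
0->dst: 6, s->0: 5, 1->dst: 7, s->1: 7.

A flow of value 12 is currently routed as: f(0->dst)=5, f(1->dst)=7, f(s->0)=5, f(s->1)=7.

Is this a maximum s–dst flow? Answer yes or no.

Residual reachable from s: {s}; dst is not reachable.
Saturated cut: s->0, s->1 with total capacity 12 = current flow value. Flow is maximum.

Yes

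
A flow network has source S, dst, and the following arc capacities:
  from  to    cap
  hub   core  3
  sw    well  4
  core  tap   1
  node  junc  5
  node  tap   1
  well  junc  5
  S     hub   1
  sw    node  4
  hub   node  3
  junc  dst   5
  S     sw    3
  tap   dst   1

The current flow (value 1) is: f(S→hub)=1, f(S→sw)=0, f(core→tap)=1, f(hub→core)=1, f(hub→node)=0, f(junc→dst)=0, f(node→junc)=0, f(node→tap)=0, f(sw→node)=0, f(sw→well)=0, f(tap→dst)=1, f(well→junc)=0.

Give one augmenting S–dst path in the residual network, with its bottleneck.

S→sw→node→junc→dst, bottleneck 3

Residual along S→sw→node→junc→dst: S→sw: 3, sw→node: 4, node→junc: 5, junc→dst: 5.
Bottleneck = min = 3.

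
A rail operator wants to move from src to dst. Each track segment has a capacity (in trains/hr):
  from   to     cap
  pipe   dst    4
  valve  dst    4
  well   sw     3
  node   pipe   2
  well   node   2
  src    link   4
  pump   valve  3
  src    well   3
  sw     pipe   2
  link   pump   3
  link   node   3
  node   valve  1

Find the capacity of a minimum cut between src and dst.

7

Max flow = 7 (via 4 augmenting paths).
In the residual at optimum, the set reachable from src is {src}.
Cut edges: src->link (cap 4), src->well (cap 3). Sum = 7.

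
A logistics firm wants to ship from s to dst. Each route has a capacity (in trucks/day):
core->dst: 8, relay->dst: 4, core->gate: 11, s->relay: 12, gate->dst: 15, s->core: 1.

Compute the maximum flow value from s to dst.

5

Augment s->core->dst: bottleneck 1. Total 1.
Augment s->relay->dst: bottleneck 4. Total 5.
No augmenting path remains in the residual graph.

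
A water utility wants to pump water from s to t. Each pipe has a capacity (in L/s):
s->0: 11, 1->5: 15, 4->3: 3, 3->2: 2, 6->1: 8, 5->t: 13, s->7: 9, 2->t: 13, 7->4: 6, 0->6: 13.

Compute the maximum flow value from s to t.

Augment s->0->6->1->5->t: bottleneck 8. Total 8.
Augment s->7->4->3->2->t: bottleneck 2. Total 10.
No augmenting path remains in the residual graph.

10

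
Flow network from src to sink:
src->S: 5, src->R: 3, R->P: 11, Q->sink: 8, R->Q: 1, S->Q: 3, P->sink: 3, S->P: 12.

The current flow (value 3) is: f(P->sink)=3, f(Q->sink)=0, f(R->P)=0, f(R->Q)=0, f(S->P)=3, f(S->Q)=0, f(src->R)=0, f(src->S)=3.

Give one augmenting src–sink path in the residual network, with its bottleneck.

Residual along src->S->Q->sink: src->S: 2, S->Q: 3, Q->sink: 8.
Bottleneck = min = 2.

src->S->Q->sink, bottleneck 2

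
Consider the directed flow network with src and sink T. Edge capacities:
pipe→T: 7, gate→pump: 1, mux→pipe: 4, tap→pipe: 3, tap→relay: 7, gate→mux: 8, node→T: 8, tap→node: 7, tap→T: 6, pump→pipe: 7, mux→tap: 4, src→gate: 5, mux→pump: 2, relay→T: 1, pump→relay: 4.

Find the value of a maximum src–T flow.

5

Augment src→gate→mux→tap→T: bottleneck 4. Total 4.
Augment src→gate→mux→pipe→T: bottleneck 1. Total 5.
No augmenting path remains in the residual graph.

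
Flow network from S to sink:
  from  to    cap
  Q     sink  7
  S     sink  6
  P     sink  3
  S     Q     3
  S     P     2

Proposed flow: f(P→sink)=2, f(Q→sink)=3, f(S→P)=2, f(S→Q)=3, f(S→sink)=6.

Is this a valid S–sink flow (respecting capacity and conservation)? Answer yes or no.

Yes

Every edge has 0 ≤ f(e) ≤ cap(e).
At each intermediate node, inflow equals outflow.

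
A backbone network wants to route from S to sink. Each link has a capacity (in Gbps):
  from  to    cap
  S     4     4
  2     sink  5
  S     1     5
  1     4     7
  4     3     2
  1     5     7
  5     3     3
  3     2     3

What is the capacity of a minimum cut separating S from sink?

3

Max flow = 3 (via 2 augmenting paths).
In the residual at optimum, the set reachable from S is {1, 3, 4, 5, S}.
Cut edges: 3->2 (cap 3). Sum = 3.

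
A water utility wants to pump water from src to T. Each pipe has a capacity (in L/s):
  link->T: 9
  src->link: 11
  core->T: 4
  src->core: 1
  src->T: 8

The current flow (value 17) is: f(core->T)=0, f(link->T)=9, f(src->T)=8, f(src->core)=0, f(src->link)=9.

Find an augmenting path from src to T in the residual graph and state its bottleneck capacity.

Residual along src->core->T: src->core: 1, core->T: 4.
Bottleneck = min = 1.

src->core->T, bottleneck 1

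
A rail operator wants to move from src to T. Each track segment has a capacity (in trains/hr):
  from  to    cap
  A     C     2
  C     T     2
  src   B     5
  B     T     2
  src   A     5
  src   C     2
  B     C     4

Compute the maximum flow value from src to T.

Augment src→B→T: bottleneck 2. Total 2.
Augment src→C→T: bottleneck 2. Total 4.
No augmenting path remains in the residual graph.

4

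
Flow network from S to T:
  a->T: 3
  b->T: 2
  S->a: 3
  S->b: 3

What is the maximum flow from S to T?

5

Augment S->a->T: bottleneck 3. Total 3.
Augment S->b->T: bottleneck 2. Total 5.
No augmenting path remains in the residual graph.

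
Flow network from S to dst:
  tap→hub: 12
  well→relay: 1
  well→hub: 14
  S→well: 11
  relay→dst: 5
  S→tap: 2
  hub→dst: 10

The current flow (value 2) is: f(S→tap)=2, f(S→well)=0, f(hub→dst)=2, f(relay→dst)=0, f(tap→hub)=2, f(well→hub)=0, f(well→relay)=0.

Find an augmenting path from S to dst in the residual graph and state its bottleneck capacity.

Residual along S→well→hub→dst: S→well: 11, well→hub: 14, hub→dst: 8.
Bottleneck = min = 8.

S→well→hub→dst, bottleneck 8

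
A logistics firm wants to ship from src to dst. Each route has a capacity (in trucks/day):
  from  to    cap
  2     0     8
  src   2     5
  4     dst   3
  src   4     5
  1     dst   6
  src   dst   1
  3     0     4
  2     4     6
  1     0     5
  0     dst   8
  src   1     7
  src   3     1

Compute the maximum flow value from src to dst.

Augment src->dst: bottleneck 1. Total 1.
Augment src->1->dst: bottleneck 6. Total 7.
Augment src->4->dst: bottleneck 3. Total 10.
Augment src->2->0->dst: bottleneck 5. Total 15.
Augment src->1->0->dst: bottleneck 1. Total 16.
Augment src->3->0->dst: bottleneck 1. Total 17.
No augmenting path remains in the residual graph.

17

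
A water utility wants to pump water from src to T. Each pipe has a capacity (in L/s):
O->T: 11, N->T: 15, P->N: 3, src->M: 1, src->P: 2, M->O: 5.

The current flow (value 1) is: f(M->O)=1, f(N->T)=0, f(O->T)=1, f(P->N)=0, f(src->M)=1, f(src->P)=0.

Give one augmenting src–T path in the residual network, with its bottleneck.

Residual along src->P->N->T: src->P: 2, P->N: 3, N->T: 15.
Bottleneck = min = 2.

src->P->N->T, bottleneck 2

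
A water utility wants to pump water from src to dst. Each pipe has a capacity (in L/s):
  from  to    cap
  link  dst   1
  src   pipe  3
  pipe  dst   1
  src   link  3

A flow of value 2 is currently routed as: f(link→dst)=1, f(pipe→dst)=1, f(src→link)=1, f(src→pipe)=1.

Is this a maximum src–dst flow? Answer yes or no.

Yes

Residual reachable from src: {link, pipe, src}; dst is not reachable.
Saturated cut: link→dst, pipe→dst with total capacity 2 = current flow value. Flow is maximum.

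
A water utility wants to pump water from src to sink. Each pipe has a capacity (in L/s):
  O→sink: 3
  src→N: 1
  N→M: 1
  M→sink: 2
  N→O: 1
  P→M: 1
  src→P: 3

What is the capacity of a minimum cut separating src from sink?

Max flow = 2 (via 2 augmenting paths).
In the residual at optimum, the set reachable from src is {P, src}.
Cut edges: src→N (cap 1), P→M (cap 1). Sum = 2.

2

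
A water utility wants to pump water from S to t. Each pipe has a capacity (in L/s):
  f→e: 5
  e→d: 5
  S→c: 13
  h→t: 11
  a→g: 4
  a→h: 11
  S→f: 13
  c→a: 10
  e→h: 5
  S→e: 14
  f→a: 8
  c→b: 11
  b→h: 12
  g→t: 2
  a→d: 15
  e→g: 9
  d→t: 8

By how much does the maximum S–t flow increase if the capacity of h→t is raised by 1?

1

Original max flow = 21.
After raising cap(h→t), augmenting paths through that edge carry 1 more unit.
New max flow = 22. Increase = 1.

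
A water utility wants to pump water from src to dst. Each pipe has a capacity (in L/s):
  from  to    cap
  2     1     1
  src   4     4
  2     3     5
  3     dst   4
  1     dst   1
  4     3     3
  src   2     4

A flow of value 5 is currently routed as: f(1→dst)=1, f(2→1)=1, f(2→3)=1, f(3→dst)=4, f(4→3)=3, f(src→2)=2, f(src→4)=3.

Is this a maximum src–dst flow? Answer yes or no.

Residual reachable from src: {2, 3, 4, src}; dst is not reachable.
Saturated cut: 2→1, 3→dst with total capacity 5 = current flow value. Flow is maximum.

Yes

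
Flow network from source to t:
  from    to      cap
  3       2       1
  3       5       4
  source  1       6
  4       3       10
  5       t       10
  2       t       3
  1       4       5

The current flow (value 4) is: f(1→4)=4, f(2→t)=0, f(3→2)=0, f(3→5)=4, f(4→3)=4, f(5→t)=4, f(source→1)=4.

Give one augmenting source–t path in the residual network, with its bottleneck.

Residual along source→1→4→3→2→t: source→1: 2, 1→4: 1, 4→3: 6, 3→2: 1, 2→t: 3.
Bottleneck = min = 1.

source→1→4→3→2→t, bottleneck 1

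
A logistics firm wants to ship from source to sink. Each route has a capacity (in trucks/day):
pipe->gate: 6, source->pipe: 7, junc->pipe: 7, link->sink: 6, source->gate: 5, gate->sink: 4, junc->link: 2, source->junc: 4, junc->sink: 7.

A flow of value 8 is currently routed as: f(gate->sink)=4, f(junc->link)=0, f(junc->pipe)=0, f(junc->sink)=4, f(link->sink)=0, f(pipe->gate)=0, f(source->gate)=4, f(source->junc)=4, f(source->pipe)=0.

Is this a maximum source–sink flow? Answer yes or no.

Residual reachable from source: {gate, pipe, source}; sink is not reachable.
Saturated cut: source->junc, gate->sink with total capacity 8 = current flow value. Flow is maximum.

Yes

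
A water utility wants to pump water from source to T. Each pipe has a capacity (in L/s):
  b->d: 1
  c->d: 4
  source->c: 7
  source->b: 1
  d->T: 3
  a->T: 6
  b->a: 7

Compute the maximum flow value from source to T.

Augment source->c->d->T: bottleneck 3. Total 3.
Augment source->b->a->T: bottleneck 1. Total 4.
No augmenting path remains in the residual graph.

4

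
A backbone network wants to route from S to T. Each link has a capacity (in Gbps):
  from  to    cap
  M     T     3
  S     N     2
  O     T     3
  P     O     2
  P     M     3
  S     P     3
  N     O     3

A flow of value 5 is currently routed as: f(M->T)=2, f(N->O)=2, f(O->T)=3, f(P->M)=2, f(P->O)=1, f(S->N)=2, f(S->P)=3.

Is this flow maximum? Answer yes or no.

Residual reachable from S: {S}; T is not reachable.
Saturated cut: S->N, S->P with total capacity 5 = current flow value. Flow is maximum.

Yes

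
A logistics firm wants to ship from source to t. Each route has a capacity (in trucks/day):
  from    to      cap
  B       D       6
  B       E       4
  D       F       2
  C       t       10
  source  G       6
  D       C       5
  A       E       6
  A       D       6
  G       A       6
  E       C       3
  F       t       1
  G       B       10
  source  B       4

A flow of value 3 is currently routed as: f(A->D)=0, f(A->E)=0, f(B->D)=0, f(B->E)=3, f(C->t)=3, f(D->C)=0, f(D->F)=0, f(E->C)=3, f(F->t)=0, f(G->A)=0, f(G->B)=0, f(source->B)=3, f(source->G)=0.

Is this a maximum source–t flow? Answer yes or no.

Residual path source->B->D->F->t has bottleneck 1 > 0.
Pushing 1 along it raises the flow to 4, so the given flow is not maximum.

No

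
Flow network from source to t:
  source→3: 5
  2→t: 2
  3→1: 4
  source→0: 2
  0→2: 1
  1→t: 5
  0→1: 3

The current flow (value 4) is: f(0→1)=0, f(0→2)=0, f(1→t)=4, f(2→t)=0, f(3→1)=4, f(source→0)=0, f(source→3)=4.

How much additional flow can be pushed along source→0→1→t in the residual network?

1

Residual capacities along the path: source→0: 2, 0→1: 3, 1→t: 1.
Minimum is 1.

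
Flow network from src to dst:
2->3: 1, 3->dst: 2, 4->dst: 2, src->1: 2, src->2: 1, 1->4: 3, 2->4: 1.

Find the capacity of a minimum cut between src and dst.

3

Max flow = 3 (via 2 augmenting paths).
In the residual at optimum, the set reachable from src is {src}.
Cut edges: src->1 (cap 2), src->2 (cap 1). Sum = 3.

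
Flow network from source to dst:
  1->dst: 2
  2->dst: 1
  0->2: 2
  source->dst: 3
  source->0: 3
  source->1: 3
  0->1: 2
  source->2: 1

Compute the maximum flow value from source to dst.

6

Augment source->dst: bottleneck 3. Total 3.
Augment source->1->dst: bottleneck 2. Total 5.
Augment source->2->dst: bottleneck 1. Total 6.
No augmenting path remains in the residual graph.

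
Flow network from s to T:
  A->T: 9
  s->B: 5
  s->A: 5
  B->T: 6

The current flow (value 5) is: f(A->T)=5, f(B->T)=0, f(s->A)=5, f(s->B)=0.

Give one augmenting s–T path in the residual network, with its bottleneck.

s->B->T, bottleneck 5

Residual along s->B->T: s->B: 5, B->T: 6.
Bottleneck = min = 5.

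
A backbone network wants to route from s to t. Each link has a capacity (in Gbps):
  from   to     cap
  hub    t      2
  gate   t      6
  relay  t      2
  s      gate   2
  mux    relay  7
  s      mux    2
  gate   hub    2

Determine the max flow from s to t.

Augment s->gate->t: bottleneck 2. Total 2.
Augment s->mux->relay->t: bottleneck 2. Total 4.
No augmenting path remains in the residual graph.

4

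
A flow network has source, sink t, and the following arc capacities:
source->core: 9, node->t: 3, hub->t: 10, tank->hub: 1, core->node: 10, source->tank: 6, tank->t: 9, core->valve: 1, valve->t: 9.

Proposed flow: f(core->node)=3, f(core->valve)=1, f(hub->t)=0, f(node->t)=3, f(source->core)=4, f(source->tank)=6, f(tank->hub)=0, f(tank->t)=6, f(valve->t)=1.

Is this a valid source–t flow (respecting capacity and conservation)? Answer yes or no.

Every edge has 0 ≤ f(e) ≤ cap(e).
At each intermediate node, inflow equals outflow.

Yes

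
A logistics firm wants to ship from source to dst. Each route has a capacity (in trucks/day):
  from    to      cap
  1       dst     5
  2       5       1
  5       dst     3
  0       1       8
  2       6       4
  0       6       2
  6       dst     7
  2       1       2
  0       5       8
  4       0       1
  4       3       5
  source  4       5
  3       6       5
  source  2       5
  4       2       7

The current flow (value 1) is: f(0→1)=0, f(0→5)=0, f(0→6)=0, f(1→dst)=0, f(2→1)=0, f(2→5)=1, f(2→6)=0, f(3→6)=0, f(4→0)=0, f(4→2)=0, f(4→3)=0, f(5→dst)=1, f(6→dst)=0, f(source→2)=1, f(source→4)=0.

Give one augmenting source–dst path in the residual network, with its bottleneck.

Residual along source→2→1→dst: source→2: 4, 2→1: 2, 1→dst: 5.
Bottleneck = min = 2.

source→2→1→dst, bottleneck 2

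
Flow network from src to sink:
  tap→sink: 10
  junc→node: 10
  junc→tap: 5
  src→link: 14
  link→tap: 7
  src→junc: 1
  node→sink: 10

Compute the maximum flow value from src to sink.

8

Augment src→link→tap→sink: bottleneck 7. Total 7.
Augment src→junc→tap→sink: bottleneck 1. Total 8.
No augmenting path remains in the residual graph.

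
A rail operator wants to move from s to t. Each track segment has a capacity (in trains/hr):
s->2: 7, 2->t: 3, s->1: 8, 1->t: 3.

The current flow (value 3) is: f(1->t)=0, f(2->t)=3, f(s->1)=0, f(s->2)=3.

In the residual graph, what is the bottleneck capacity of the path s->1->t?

3

Residual capacities along the path: s->1: 8, 1->t: 3.
Minimum is 3.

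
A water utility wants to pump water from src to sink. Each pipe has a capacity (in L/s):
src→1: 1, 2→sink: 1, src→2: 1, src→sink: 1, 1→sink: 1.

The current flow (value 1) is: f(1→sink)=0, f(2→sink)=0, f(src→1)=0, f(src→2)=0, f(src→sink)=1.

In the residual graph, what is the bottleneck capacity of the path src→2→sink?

1

Residual capacities along the path: src→2: 1, 2→sink: 1.
Minimum is 1.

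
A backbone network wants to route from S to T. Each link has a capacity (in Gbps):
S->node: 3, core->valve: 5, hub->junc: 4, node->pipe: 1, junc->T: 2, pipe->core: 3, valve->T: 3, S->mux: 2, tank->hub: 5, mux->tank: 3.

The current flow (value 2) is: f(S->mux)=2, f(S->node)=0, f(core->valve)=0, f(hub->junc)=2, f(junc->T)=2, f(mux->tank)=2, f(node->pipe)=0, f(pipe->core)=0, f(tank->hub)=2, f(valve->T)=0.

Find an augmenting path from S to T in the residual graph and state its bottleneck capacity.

Residual along S->node->pipe->core->valve->T: S->node: 3, node->pipe: 1, pipe->core: 3, core->valve: 5, valve->T: 3.
Bottleneck = min = 1.

S->node->pipe->core->valve->T, bottleneck 1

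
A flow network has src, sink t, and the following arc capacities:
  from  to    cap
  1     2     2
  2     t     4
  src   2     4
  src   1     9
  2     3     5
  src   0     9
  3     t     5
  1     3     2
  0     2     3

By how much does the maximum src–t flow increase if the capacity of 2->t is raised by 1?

Original max flow = 9.
After raising cap(2->t), augmenting paths through that edge carry 1 more unit.
New max flow = 10. Increase = 1.

1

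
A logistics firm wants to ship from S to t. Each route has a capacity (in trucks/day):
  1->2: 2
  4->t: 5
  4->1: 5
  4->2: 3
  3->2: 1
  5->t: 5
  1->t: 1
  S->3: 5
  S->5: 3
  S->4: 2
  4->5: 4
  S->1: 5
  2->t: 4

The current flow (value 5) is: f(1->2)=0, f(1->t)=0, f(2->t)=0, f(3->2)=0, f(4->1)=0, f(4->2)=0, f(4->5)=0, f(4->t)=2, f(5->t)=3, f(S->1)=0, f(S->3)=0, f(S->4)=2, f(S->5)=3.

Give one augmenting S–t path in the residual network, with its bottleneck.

Residual along S->1->t: S->1: 5, 1->t: 1.
Bottleneck = min = 1.

S->1->t, bottleneck 1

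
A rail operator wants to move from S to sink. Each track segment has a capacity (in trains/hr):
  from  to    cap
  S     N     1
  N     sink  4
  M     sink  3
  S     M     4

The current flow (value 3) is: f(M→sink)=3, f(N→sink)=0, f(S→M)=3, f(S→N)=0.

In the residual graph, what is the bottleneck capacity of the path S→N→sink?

1

Residual capacities along the path: S→N: 1, N→sink: 4.
Minimum is 1.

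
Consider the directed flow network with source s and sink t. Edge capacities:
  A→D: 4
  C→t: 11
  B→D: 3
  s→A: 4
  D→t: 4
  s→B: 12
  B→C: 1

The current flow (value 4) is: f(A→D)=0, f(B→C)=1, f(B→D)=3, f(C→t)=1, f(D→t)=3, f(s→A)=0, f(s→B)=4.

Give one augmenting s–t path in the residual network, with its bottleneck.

Residual along s→A→D→t: s→A: 4, A→D: 4, D→t: 1.
Bottleneck = min = 1.

s→A→D→t, bottleneck 1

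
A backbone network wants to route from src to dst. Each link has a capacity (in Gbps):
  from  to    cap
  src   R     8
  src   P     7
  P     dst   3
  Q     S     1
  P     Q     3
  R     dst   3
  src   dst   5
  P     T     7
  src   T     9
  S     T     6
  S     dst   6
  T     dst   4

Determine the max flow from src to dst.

16

Augment src→dst: bottleneck 5. Total 5.
Augment src→P→dst: bottleneck 3. Total 8.
Augment src→T→dst: bottleneck 4. Total 12.
Augment src→R→dst: bottleneck 3. Total 15.
Augment src→P→Q→S→dst: bottleneck 1. Total 16.
No augmenting path remains in the residual graph.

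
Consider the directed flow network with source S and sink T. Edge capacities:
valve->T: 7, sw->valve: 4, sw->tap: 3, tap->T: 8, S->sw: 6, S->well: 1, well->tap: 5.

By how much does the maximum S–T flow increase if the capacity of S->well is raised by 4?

4

Original max flow = 7.
After raising cap(S->well), augmenting paths through that edge carry 4 more units.
New max flow = 11. Increase = 4.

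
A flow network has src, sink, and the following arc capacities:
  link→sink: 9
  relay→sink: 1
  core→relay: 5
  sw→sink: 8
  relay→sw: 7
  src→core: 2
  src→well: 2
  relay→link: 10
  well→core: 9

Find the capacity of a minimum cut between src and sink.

4

Max flow = 4 (via 3 augmenting paths).
In the residual at optimum, the set reachable from src is {src}.
Cut edges: src→well (cap 2), src→core (cap 2). Sum = 4.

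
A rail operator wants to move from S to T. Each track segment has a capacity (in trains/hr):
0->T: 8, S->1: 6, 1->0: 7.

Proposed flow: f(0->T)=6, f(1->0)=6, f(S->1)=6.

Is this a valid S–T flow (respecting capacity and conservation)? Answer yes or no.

Yes

Every edge has 0 ≤ f(e) ≤ cap(e).
At each intermediate node, inflow equals outflow.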